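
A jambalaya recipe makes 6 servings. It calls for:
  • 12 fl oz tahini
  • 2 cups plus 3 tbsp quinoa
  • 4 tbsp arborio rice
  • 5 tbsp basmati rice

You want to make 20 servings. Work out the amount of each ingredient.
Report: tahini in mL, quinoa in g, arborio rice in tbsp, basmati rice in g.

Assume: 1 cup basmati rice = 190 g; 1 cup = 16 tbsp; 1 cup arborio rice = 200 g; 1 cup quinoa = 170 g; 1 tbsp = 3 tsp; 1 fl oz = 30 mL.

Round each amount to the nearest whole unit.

Scaling factor: 20/6 = 10/3.
tahini: 12 fl oz × 10/3 × 30 mL/fl oz = 1200 mL
quinoa: (2 cup + 3 tbsp = 2.1875 cup) × 10/3 × 170 g/cup ≈ 1240 g
arborio rice: 4 tbsp × 10/3 ≈ 13 tbsp
basmati rice: 5 tbsp × 10/3 ÷ 16 tbsp/cup × 190 g/cup ≈ 198 g

tahini: 1200 mL; quinoa: 1240 g; arborio rice: 13 tbsp; basmati rice: 198 g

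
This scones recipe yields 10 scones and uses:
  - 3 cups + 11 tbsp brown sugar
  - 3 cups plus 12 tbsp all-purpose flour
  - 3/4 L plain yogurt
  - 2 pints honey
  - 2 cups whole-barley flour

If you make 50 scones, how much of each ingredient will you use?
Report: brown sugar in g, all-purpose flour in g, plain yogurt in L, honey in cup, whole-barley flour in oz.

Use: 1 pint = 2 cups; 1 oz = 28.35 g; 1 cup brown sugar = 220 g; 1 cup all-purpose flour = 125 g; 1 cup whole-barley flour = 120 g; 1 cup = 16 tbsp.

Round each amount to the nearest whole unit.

brown sugar: 4056 g; all-purpose flour: 2344 g; plain yogurt: 4 L; honey: 20 cup; whole-barley flour: 42 oz

Scaling factor: 50/10 = 5.
brown sugar: (3 cup + 11 tbsp = 3.6875 cup) × 5 × 220 g/cup ≈ 4056 g
all-purpose flour: (3 cup + 12 tbsp = 3.75 cup) × 5 × 125 g/cup ≈ 2344 g
plain yogurt: 0.75 L × 5 ≈ 4 L
honey: 2 pint × 5 × 2 cup/pint = 20 cup
whole-barley flour: 2 cup × 5 × 120 g/cup ÷ 28.35 g/oz ≈ 42 oz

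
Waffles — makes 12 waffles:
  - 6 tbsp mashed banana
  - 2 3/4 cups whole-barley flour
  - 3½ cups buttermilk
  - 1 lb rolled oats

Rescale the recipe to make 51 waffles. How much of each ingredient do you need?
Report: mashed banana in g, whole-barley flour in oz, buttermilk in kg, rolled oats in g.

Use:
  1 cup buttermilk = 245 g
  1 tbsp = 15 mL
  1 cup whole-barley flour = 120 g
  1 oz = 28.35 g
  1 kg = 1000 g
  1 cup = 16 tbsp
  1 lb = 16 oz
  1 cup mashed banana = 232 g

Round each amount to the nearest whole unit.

Scaling factor: 51/12 = 17/4 = 4.25.
mashed banana: 6 tbsp × 17/4 ÷ 16 tbsp/cup × 232 g/cup ≈ 370 g
whole-barley flour: 2.75 cup × 17/4 × 120 g/cup ÷ 28.35 g/oz ≈ 49 oz
buttermilk: 3.5 cup × 17/4 × 245 g/cup ÷ 1000 g/kg ≈ 4 kg
rolled oats: 1 lb × 17/4 × 16 oz/lb × 28.35 g/oz ≈ 1928 g

mashed banana: 370 g; whole-barley flour: 49 oz; buttermilk: 4 kg; rolled oats: 1928 g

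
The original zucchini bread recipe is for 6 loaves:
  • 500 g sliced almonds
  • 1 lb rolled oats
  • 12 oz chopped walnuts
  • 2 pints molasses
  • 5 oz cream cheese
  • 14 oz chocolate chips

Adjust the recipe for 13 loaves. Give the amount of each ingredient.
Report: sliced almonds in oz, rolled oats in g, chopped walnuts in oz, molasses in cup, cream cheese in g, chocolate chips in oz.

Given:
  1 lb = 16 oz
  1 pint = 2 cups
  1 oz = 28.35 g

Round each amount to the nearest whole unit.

sliced almonds: 38 oz; rolled oats: 983 g; chopped walnuts: 26 oz; molasses: 9 cup; cream cheese: 307 g; chocolate chips: 30 oz

Scaling factor: 13/6.
sliced almonds: 500 g × 13/6 ÷ 28.35 g/oz ≈ 38 oz
rolled oats: 1 lb × 13/6 × 16 oz/lb × 28.35 g/oz ≈ 983 g
chopped walnuts: 12 oz × 13/6 = 26 oz
molasses: 2 pint × 13/6 × 2 cup/pint ≈ 9 cup
cream cheese: 5 oz × 13/6 × 28.35 g/oz ≈ 307 g
chocolate chips: 14 oz × 13/6 ≈ 30 oz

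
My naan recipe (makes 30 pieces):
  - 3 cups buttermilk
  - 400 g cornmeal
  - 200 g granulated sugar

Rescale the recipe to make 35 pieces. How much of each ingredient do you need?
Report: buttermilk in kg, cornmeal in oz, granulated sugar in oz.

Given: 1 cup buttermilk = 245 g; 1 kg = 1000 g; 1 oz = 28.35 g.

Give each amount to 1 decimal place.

buttermilk: 0.9 kg; cornmeal: 16.5 oz; granulated sugar: 8.2 oz

Scaling factor: 35/30 = 7/6.
buttermilk: 3 cup × 7/6 × 245 g/cup ÷ 1000 g/kg ≈ 0.9 kg
cornmeal: 400 g × 7/6 ÷ 28.35 g/oz ≈ 16.5 oz
granulated sugar: 200 g × 7/6 ÷ 28.35 g/oz ≈ 8.2 oz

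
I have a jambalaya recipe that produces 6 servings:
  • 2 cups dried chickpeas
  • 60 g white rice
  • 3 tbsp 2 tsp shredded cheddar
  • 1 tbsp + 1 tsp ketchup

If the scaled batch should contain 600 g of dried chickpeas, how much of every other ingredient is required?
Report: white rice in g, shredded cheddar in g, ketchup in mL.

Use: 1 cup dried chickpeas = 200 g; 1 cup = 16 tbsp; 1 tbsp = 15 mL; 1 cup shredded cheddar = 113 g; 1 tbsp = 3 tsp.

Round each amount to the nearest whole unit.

white rice: 90 g; shredded cheddar: 39 g; ketchup: 30 mL

The original recipe has 400 g of dried chickpeas, so the scaling factor is 600 ÷ 400 = 3/2 = 1.5.
white rice: 60 g × 3/2 = 90 g
shredded cheddar: (3 tbsp + 2 tsp = 11/3 tbsp) × 3/2 ÷ 16 tbsp/cup × 113 g/cup ≈ 39 g
ketchup: (1 tbsp + 1 tsp = 4/3 tbsp) × 3/2 × 15 mL/tbsp = 30 mL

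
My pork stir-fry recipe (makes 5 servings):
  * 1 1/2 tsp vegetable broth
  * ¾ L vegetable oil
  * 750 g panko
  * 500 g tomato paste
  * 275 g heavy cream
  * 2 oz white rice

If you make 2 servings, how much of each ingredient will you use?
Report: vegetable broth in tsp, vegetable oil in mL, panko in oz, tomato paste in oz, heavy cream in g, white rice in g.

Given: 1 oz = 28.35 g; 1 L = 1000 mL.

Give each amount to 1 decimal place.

vegetable broth: 0.6 tsp; vegetable oil: 300.0 mL; panko: 10.6 oz; tomato paste: 7.1 oz; heavy cream: 110.0 g; white rice: 22.7 g

Scaling factor: 2/5 = 0.4.
vegetable broth: 1.5 tsp × 2/5 = 0.6 tsp
vegetable oil: 0.75 L × 2/5 × 1000 mL/L = 300.0 mL
panko: 750 g × 2/5 ÷ 28.35 g/oz ≈ 10.6 oz
tomato paste: 500 g × 2/5 ÷ 28.35 g/oz ≈ 7.1 oz
heavy cream: 275 g × 2/5 = 110.0 g
white rice: 2 oz × 2/5 × 28.35 g/oz ≈ 22.7 g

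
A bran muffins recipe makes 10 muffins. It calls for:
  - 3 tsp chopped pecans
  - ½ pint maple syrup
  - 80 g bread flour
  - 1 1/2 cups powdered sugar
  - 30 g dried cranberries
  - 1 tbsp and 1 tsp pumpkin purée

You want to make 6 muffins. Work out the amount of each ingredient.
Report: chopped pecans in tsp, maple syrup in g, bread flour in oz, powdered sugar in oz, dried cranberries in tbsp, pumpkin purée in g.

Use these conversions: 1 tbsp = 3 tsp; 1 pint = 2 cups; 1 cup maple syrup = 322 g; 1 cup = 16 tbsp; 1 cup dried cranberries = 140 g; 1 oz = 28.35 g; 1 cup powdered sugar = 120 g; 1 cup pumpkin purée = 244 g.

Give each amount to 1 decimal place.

chopped pecans: 1.8 tsp; maple syrup: 193.2 g; bread flour: 1.7 oz; powdered sugar: 3.8 oz; dried cranberries: 2.1 tbsp; pumpkin purée: 12.2 g

Scaling factor: 6/10 = 3/5 = 0.6.
chopped pecans: 3 tsp × 3/5 = 1.8 tsp
maple syrup: 0.5 pint × 3/5 × 2 cup/pint × 322 g/cup = 193.2 g
bread flour: 80 g × 3/5 ÷ 28.35 g/oz ≈ 1.7 oz
powdered sugar: 1.5 cup × 3/5 × 120 g/cup ÷ 28.35 g/oz ≈ 3.8 oz
dried cranberries: 30 g × 3/5 ÷ 140 g/cup × 16 tbsp/cup ≈ 2.1 tbsp
pumpkin purée: (1 tbsp + 1 tsp = 4/3 tbsp) × 3/5 ÷ 16 tbsp/cup × 244 g/cup = 12.2 g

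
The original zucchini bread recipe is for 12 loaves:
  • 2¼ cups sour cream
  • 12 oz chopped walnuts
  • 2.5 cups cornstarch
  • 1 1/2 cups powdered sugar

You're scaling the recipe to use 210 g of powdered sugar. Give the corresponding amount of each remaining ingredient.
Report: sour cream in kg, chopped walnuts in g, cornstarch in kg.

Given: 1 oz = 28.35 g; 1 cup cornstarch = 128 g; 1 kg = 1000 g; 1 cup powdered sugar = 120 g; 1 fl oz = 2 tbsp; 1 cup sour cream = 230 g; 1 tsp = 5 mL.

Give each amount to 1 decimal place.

sour cream: 0.6 kg; chopped walnuts: 396.9 g; cornstarch: 0.4 kg

The original recipe has 180 g of powdered sugar, so the scaling factor is 210 ÷ 180 = 7/6.
sour cream: 2.25 cup × 7/6 × 230 g/cup ÷ 1000 g/kg ≈ 0.6 kg
chopped walnuts: 12 oz × 7/6 × 28.35 g/oz = 396.9 g
cornstarch: 2.5 cup × 7/6 × 128 g/cup ÷ 1000 g/kg ≈ 0.4 kg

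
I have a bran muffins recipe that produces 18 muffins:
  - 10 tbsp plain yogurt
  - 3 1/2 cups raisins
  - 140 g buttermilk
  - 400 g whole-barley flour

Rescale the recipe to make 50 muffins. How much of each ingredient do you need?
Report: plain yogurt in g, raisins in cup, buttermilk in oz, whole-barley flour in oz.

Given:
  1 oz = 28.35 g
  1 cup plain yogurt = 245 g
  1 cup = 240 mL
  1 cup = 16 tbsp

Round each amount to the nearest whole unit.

Scaling factor: 50/18 = 25/9.
plain yogurt: 10 tbsp × 25/9 ÷ 16 tbsp/cup × 245 g/cup ≈ 425 g
raisins: 3.5 cup × 25/9 ≈ 10 cup
buttermilk: 140 g × 25/9 ÷ 28.35 g/oz ≈ 14 oz
whole-barley flour: 400 g × 25/9 ÷ 28.35 g/oz ≈ 39 oz

plain yogurt: 425 g; raisins: 10 cup; buttermilk: 14 oz; whole-barley flour: 39 oz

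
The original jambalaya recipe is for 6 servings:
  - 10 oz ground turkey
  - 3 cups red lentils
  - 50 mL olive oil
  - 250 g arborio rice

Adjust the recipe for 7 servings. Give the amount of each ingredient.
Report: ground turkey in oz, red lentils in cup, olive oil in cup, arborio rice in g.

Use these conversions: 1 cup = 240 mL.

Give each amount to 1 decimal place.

Scaling factor: 7/6.
ground turkey: 10 oz × 7/6 ≈ 11.7 oz
red lentils: 3 cup × 7/6 = 3.5 cup
olive oil: 50 mL × 7/6 ÷ 240 mL/cup ≈ 0.2 cup
arborio rice: 250 g × 7/6 ≈ 291.7 g

ground turkey: 11.7 oz; red lentils: 3.5 cup; olive oil: 0.2 cup; arborio rice: 291.7 g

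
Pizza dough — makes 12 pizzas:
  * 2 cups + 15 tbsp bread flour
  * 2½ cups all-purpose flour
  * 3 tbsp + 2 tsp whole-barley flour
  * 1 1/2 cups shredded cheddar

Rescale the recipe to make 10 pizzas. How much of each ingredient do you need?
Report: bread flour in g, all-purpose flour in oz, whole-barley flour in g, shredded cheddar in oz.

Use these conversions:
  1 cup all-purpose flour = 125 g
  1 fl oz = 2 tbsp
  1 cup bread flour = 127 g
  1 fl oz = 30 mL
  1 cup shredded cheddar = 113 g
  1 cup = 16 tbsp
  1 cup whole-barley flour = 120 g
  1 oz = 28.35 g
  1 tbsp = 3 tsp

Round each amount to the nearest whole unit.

bread flour: 311 g; all-purpose flour: 9 oz; whole-barley flour: 23 g; shredded cheddar: 5 oz

Scaling factor: 10/12 = 5/6.
bread flour: (2 cup + 15 tbsp = 2.9375 cup) × 5/6 × 127 g/cup ≈ 311 g
all-purpose flour: 2.5 cup × 5/6 × 125 g/cup ÷ 28.35 g/oz ≈ 9 oz
whole-barley flour: (3 tbsp + 2 tsp = 11/3 tbsp) × 5/6 ÷ 16 tbsp/cup × 120 g/cup ≈ 23 g
shredded cheddar: 1.5 cup × 5/6 × 113 g/cup ÷ 28.35 g/oz ≈ 5 oz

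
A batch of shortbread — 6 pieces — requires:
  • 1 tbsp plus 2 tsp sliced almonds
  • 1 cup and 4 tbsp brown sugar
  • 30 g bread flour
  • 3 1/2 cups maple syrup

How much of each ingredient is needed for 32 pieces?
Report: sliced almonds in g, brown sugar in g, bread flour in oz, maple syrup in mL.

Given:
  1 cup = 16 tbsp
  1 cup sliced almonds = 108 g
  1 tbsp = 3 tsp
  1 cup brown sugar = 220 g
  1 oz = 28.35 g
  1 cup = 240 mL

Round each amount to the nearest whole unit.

Scaling factor: 32/6 = 16/3.
sliced almonds: (1 tbsp + 2 tsp = 5/3 tbsp) × 16/3 ÷ 16 tbsp/cup × 108 g/cup = 60 g
brown sugar: (1 cup + 4 tbsp = 1.25 cup) × 16/3 × 220 g/cup ≈ 1467 g
bread flour: 30 g × 16/3 ÷ 28.35 g/oz ≈ 6 oz
maple syrup: 3.5 cup × 16/3 × 240 mL/cup = 4480 mL

sliced almonds: 60 g; brown sugar: 1467 g; bread flour: 6 oz; maple syrup: 4480 mL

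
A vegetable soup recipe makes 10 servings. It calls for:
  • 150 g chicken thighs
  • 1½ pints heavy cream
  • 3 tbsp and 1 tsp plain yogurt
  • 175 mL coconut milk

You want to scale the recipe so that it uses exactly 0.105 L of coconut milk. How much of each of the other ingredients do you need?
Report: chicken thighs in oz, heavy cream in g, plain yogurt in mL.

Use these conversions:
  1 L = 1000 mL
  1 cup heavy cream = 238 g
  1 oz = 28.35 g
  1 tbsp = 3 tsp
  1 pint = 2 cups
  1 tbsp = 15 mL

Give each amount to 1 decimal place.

chicken thighs: 3.2 oz; heavy cream: 428.4 g; plain yogurt: 30.0 mL

The original recipe has 0.175 L of coconut milk, so the scaling factor is 0.105 ÷ 0.175 = 3/5 = 0.6.
chicken thighs: 150 g × 3/5 ÷ 28.35 g/oz ≈ 3.2 oz
heavy cream: 1.5 pint × 3/5 × 2 cup/pint × 238 g/cup = 428.4 g
plain yogurt: (3 tbsp + 1 tsp = 10/3 tbsp) × 3/5 × 15 mL/tbsp = 30.0 mL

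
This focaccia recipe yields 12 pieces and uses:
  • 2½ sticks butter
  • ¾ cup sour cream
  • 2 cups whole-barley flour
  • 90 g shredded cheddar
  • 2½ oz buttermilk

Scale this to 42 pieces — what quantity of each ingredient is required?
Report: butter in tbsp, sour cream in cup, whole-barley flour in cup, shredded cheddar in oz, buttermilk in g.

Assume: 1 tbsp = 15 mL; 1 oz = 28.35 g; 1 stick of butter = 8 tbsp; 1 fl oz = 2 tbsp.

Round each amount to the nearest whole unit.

butter: 70 tbsp; sour cream: 3 cup; whole-barley flour: 7 cup; shredded cheddar: 11 oz; buttermilk: 248 g

Scaling factor: 42/12 = 7/2 = 3.5.
butter: 2.5 stick × 7/2 × 8 tbsp/stick = 70 tbsp
sour cream: 0.75 cup × 7/2 ≈ 3 cup
whole-barley flour: 2 cup × 7/2 = 7 cup
shredded cheddar: 90 g × 7/2 ÷ 28.35 g/oz ≈ 11 oz
buttermilk: 2.5 oz × 7/2 × 28.35 g/oz ≈ 248 g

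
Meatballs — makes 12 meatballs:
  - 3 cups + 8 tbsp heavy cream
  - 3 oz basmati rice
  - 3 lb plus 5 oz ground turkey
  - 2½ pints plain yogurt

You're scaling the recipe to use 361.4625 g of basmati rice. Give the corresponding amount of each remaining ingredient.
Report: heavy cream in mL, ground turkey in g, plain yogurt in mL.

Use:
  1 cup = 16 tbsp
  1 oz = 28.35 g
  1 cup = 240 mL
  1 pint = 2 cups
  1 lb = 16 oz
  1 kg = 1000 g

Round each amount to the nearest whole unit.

The original recipe has 85.05 g of basmati rice, so the scaling factor is 361.4625 ÷ 85.05 = 17/4 = 4.25.
heavy cream: (3 cup + 8 tbsp = 3.5 cup) × 17/4 × 240 mL/cup = 3570 mL
ground turkey: (3 lb + 5 oz = 3.3125 lb) × 17/4 × 16 oz/lb × 28.35 g/oz ≈ 6386 g
plain yogurt: 2.5 pint × 17/4 × 2 cup/pint × 240 mL/cup = 5100 mL

heavy cream: 3570 mL; ground turkey: 6386 g; plain yogurt: 5100 mL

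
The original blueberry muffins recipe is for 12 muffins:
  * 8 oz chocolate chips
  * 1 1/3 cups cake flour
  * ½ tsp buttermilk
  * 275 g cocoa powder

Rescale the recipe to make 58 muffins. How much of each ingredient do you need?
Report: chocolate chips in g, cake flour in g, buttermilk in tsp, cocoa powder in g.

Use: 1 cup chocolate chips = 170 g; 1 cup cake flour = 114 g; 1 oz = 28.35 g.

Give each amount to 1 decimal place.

Scaling factor: 58/12 = 29/6.
chocolate chips: 8 oz × 29/6 × 28.35 g/oz = 1096.2 g
cake flour: 4/3 cup × 29/6 × 114 g/cup ≈ 734.7 g
buttermilk: 0.5 tsp × 29/6 ≈ 2.4 tsp
cocoa powder: 275 g × 29/6 ≈ 1329.2 g

chocolate chips: 1096.2 g; cake flour: 734.7 g; buttermilk: 2.4 tsp; cocoa powder: 1329.2 g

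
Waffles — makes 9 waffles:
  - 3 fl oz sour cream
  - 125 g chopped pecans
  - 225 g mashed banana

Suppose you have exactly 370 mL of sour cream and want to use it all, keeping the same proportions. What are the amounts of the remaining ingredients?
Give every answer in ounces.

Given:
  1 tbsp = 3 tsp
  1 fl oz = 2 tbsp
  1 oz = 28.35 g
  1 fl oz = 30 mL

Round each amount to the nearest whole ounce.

The original recipe has 90 mL of sour cream, so the scaling factor is 370 ÷ 90 = 37/9.
chopped pecans: 125 g × 37/9 ÷ 28.35 g/oz ≈ 18 oz
mashed banana: 225 g × 37/9 ÷ 28.35 g/oz ≈ 33 oz

chopped pecans: 18 oz; mashed banana: 33 oz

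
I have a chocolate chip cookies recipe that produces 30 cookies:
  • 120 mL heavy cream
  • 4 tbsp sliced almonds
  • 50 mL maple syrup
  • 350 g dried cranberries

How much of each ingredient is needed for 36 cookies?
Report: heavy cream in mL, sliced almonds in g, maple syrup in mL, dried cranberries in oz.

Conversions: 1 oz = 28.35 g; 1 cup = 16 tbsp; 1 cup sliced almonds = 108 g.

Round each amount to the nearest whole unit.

Scaling factor: 36/30 = 6/5 = 1.2.
heavy cream: 120 mL × 6/5 = 144 mL
sliced almonds: 4 tbsp × 6/5 ÷ 16 tbsp/cup × 108 g/cup ≈ 32 g
maple syrup: 50 mL × 6/5 = 60 mL
dried cranberries: 350 g × 6/5 ÷ 28.35 g/oz ≈ 15 oz

heavy cream: 144 mL; sliced almonds: 32 g; maple syrup: 60 mL; dried cranberries: 15 oz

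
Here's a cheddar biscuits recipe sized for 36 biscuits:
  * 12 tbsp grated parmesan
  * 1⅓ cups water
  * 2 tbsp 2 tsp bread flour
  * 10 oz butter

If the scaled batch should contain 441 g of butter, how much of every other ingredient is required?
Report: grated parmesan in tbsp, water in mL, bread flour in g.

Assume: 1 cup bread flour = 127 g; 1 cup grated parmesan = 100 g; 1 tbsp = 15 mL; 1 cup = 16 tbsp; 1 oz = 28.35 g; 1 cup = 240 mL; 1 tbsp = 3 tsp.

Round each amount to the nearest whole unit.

grated parmesan: 19 tbsp; water: 498 mL; bread flour: 33 g

The original recipe has 283.5 g of butter, so the scaling factor is 441 ÷ 283.5 = 14/9.
grated parmesan: 12 tbsp × 14/9 ≈ 19 tbsp
water: 4/3 cup × 14/9 × 240 mL/cup ≈ 498 mL
bread flour: (2 tbsp + 2 tsp = 8/3 tbsp) × 14/9 ÷ 16 tbsp/cup × 127 g/cup ≈ 33 g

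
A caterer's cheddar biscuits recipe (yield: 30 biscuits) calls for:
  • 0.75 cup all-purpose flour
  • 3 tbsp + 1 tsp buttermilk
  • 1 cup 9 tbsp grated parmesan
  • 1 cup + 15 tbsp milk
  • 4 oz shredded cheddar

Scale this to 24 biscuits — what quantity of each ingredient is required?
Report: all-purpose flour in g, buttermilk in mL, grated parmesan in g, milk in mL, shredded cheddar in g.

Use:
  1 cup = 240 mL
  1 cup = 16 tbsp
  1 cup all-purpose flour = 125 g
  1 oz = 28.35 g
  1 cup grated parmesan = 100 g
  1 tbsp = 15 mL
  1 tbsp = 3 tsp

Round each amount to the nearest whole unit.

all-purpose flour: 75 g; buttermilk: 40 mL; grated parmesan: 125 g; milk: 372 mL; shredded cheddar: 91 g

Scaling factor: 24/30 = 4/5 = 0.8.
all-purpose flour: 0.75 cup × 4/5 × 125 g/cup = 75 g
buttermilk: (3 tbsp + 1 tsp = 10/3 tbsp) × 4/5 × 15 mL/tbsp = 40 mL
grated parmesan: (1 cup + 9 tbsp = 1.5625 cup) × 4/5 × 100 g/cup = 125 g
milk: (1 cup + 15 tbsp = 1.9375 cup) × 4/5 × 240 mL/cup = 372 mL
shredded cheddar: 4 oz × 4/5 × 28.35 g/oz ≈ 91 g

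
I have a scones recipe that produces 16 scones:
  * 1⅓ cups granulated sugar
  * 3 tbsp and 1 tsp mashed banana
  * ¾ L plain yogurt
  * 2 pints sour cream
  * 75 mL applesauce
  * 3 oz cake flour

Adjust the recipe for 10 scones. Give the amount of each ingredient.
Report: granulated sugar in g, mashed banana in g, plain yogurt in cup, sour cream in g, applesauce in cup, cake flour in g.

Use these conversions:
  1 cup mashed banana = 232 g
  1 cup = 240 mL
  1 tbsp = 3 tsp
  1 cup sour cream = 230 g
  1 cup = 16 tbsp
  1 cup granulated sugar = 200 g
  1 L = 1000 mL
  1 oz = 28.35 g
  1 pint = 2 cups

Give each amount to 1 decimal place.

granulated sugar: 166.7 g; mashed banana: 30.2 g; plain yogurt: 2.0 cup; sour cream: 575.0 g; applesauce: 0.2 cup; cake flour: 53.2 g

Scaling factor: 10/16 = 5/8 = 0.625.
granulated sugar: 4/3 cup × 5/8 × 200 g/cup ≈ 166.7 g
mashed banana: (3 tbsp + 1 tsp = 10/3 tbsp) × 5/8 ÷ 16 tbsp/cup × 232 g/cup ≈ 30.2 g
plain yogurt: 0.75 L × 5/8 × 1000 mL/L ÷ 240 mL/cup ≈ 2.0 cup
sour cream: 2 pint × 5/8 × 2 cup/pint × 230 g/cup = 575.0 g
applesauce: 75 mL × 5/8 ÷ 240 mL/cup ≈ 0.2 cup
cake flour: 3 oz × 5/8 × 28.35 g/oz ≈ 53.2 g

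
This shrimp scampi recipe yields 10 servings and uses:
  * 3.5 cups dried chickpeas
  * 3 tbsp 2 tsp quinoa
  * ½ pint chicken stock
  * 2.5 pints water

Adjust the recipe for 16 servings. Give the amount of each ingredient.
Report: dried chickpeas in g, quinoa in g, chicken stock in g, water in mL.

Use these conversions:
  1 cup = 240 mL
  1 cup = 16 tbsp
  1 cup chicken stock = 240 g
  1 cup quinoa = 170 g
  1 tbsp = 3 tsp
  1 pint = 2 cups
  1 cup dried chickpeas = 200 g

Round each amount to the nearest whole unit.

Scaling factor: 16/10 = 8/5 = 1.6.
dried chickpeas: 3.5 cup × 8/5 × 200 g/cup = 1120 g
quinoa: (3 tbsp + 2 tsp = 11/3 tbsp) × 8/5 ÷ 16 tbsp/cup × 170 g/cup ≈ 62 g
chicken stock: 0.5 pint × 8/5 × 2 cup/pint × 240 g/cup = 384 g
water: 2.5 pint × 8/5 × 2 cup/pint × 240 mL/cup = 1920 mL

dried chickpeas: 1120 g; quinoa: 62 g; chicken stock: 384 g; water: 1920 mL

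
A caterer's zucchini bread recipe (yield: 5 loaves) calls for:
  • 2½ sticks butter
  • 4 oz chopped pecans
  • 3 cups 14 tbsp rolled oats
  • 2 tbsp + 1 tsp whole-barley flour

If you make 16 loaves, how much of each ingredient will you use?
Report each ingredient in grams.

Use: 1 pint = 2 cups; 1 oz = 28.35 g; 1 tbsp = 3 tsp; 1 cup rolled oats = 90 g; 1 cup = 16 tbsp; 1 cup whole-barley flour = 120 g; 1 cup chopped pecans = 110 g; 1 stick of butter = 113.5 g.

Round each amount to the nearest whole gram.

Scaling factor: 16/5 = 3.2.
butter: 2.5 stick × 16/5 × 113.5 g/stick = 908 g
chopped pecans: 4 oz × 16/5 × 28.35 g/oz ≈ 363 g
rolled oats: (3 cup + 14 tbsp = 3.875 cup) × 16/5 × 90 g/cup = 1116 g
whole-barley flour: (2 tbsp + 1 tsp = 7/3 tbsp) × 16/5 ÷ 16 tbsp/cup × 120 g/cup = 56 g

butter: 908 g; chopped pecans: 363 g; rolled oats: 1116 g; whole-barley flour: 56 g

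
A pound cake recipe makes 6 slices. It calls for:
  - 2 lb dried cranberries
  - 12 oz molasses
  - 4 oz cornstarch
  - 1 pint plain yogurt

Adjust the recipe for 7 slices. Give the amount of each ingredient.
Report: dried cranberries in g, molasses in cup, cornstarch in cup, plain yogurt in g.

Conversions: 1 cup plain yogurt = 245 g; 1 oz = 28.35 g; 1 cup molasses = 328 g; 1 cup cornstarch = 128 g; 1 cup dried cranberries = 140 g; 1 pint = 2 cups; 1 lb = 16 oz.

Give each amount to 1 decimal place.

dried cranberries: 1058.4 g; molasses: 1.2 cup; cornstarch: 1.0 cup; plain yogurt: 571.7 g

Scaling factor: 7/6.
dried cranberries: 2 lb × 7/6 × 16 oz/lb × 28.35 g/oz = 1058.4 g
molasses: 12 oz × 7/6 × 28.35 g/oz ÷ 328 g/cup ≈ 1.2 cup
cornstarch: 4 oz × 7/6 × 28.35 g/oz ÷ 128 g/cup ≈ 1.0 cup
plain yogurt: 1 pint × 7/6 × 2 cup/pint × 245 g/cup ≈ 571.7 g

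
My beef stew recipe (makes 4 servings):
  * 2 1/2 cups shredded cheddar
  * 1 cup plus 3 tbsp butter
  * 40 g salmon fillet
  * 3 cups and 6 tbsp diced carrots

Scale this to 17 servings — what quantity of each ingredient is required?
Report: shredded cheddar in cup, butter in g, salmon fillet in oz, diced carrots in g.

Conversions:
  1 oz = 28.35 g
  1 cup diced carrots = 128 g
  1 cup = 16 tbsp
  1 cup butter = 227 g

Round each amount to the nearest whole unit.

shredded cheddar: 11 cup; butter: 1146 g; salmon fillet: 6 oz; diced carrots: 1836 g

Scaling factor: 17/4 = 4.25.
shredded cheddar: 2.5 cup × 17/4 ≈ 11 cup
butter: (1 cup + 3 tbsp = 1.1875 cup) × 17/4 × 227 g/cup ≈ 1146 g
salmon fillet: 40 g × 17/4 ÷ 28.35 g/oz ≈ 6 oz
diced carrots: (3 cup + 6 tbsp = 3.375 cup) × 17/4 × 128 g/cup = 1836 g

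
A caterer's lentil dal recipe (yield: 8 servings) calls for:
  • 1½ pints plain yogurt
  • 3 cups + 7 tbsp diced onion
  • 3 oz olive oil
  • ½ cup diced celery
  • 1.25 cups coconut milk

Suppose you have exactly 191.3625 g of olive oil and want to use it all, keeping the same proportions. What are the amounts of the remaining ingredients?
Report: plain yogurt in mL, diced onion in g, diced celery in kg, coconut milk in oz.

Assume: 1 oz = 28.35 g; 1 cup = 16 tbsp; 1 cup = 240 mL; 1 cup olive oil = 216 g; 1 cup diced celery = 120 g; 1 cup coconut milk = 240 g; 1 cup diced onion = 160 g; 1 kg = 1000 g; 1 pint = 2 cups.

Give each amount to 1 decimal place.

The original recipe has 85.05 g of olive oil, so the scaling factor is 191.3625 ÷ 85.05 = 9/4 = 2.25.
plain yogurt: 1.5 pint × 9/4 × 2 cup/pint × 240 mL/cup = 1620.0 mL
diced onion: (3 cup + 7 tbsp = 3.4375 cup) × 9/4 × 160 g/cup = 1237.5 g
diced celery: 0.5 cup × 9/4 × 120 g/cup ÷ 1000 g/kg ≈ 0.1 kg
coconut milk: 1.25 cup × 9/4 × 240 g/cup ÷ 28.35 g/oz ≈ 23.8 oz

plain yogurt: 1620.0 mL; diced onion: 1237.5 g; diced celery: 0.1 kg; coconut milk: 23.8 oz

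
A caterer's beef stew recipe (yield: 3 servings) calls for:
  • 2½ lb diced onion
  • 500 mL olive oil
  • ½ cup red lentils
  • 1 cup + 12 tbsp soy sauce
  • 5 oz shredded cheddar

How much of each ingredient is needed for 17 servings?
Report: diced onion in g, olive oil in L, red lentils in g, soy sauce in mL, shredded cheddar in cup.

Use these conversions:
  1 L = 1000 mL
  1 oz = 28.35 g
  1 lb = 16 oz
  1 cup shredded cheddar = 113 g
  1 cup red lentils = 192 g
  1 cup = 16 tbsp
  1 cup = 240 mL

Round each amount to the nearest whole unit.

Scaling factor: 17/3.
diced onion: 2.5 lb × 17/3 × 16 oz/lb × 28.35 g/oz = 6426 g
olive oil: 500 mL × 17/3 ÷ 1000 mL/L ≈ 3 L
red lentils: 0.5 cup × 17/3 × 192 g/cup = 544 g
soy sauce: (1 cup + 12 tbsp = 1.75 cup) × 17/3 × 240 mL/cup = 2380 mL
shredded cheddar: 5 oz × 17/3 × 28.35 g/oz ÷ 113 g/cup ≈ 7 cup

diced onion: 6426 g; olive oil: 3 L; red lentils: 544 g; soy sauce: 2380 mL; shredded cheddar: 7 cup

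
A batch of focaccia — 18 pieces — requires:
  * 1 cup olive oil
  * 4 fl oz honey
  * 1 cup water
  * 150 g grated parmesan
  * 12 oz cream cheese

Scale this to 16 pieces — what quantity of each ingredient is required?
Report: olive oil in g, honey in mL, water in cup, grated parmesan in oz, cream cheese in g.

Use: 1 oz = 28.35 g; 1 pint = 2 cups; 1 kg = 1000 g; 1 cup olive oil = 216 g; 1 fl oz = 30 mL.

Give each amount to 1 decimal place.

olive oil: 192.0 g; honey: 106.7 mL; water: 0.9 cup; grated parmesan: 4.7 oz; cream cheese: 302.4 g

Scaling factor: 16/18 = 8/9.
olive oil: 1 cup × 8/9 × 216 g/cup = 192.0 g
honey: 4 fl oz × 8/9 × 30 mL/fl oz ≈ 106.7 mL
water: 1 cup × 8/9 ≈ 0.9 cup
grated parmesan: 150 g × 8/9 ÷ 28.35 g/oz ≈ 4.7 oz
cream cheese: 12 oz × 8/9 × 28.35 g/oz = 302.4 g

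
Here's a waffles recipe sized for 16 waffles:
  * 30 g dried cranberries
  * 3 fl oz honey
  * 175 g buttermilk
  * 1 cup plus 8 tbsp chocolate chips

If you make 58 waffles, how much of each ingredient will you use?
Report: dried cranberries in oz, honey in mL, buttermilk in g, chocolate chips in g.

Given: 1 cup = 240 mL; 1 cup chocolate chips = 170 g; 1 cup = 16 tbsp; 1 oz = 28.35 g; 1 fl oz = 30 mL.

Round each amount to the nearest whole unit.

dried cranberries: 4 oz; honey: 326 mL; buttermilk: 634 g; chocolate chips: 924 g

Scaling factor: 58/16 = 29/8 = 3.625.
dried cranberries: 30 g × 29/8 ÷ 28.35 g/oz ≈ 4 oz
honey: 3 fl oz × 29/8 × 30 mL/fl oz ≈ 326 mL
buttermilk: 175 g × 29/8 ≈ 634 g
chocolate chips: (1 cup + 8 tbsp = 1.5 cup) × 29/8 × 170 g/cup ≈ 924 g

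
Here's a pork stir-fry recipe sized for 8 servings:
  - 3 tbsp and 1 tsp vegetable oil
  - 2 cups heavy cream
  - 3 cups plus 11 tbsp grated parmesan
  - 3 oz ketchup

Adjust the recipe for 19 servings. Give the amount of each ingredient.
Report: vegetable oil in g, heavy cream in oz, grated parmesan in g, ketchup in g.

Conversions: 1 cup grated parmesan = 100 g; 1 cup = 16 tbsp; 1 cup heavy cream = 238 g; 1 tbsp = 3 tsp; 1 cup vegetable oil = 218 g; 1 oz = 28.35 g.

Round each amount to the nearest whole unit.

Scaling factor: 19/8 = 2.375.
vegetable oil: (3 tbsp + 1 tsp = 10/3 tbsp) × 19/8 ÷ 16 tbsp/cup × 218 g/cup ≈ 108 g
heavy cream: 2 cup × 19/8 × 238 g/cup ÷ 28.35 g/oz ≈ 40 oz
grated parmesan: (3 cup + 11 tbsp = 3.6875 cup) × 19/8 × 100 g/cup ≈ 876 g
ketchup: 3 oz × 19/8 × 28.35 g/oz ≈ 202 g

vegetable oil: 108 g; heavy cream: 40 oz; grated parmesan: 876 g; ketchup: 202 g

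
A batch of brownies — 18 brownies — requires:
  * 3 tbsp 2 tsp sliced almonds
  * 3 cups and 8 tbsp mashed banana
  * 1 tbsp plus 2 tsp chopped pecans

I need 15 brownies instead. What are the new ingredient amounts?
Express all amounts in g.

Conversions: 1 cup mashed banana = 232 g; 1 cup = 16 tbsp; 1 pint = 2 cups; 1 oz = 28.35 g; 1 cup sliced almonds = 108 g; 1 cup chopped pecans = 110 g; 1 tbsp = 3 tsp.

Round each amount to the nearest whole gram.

Scaling factor: 15/18 = 5/6.
sliced almonds: (3 tbsp + 2 tsp = 11/3 tbsp) × 5/6 ÷ 16 tbsp/cup × 108 g/cup ≈ 21 g
mashed banana: (3 cup + 8 tbsp = 3.5 cup) × 5/6 × 232 g/cup ≈ 677 g
chopped pecans: (1 tbsp + 2 tsp = 5/3 tbsp) × 5/6 ÷ 16 tbsp/cup × 110 g/cup ≈ 10 g

sliced almonds: 21 g; mashed banana: 677 g; chopped pecans: 10 g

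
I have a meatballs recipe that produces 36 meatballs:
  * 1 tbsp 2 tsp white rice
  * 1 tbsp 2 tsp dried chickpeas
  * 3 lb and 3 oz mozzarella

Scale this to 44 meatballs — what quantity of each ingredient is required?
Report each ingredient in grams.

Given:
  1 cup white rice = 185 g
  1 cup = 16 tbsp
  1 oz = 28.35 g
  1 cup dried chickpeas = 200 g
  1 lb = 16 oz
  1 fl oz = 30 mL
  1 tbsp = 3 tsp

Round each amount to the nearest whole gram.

Scaling factor: 44/36 = 11/9.
white rice: (1 tbsp + 2 tsp = 5/3 tbsp) × 11/9 ÷ 16 tbsp/cup × 185 g/cup ≈ 24 g
dried chickpeas: (1 tbsp + 2 tsp = 5/3 tbsp) × 11/9 ÷ 16 tbsp/cup × 200 g/cup ≈ 25 g
mozzarella: (3 lb + 3 oz = 3.1875 lb) × 11/9 × 16 oz/lb × 28.35 g/oz ≈ 1767 g

white rice: 24 g; dried chickpeas: 25 g; mozzarella: 1767 g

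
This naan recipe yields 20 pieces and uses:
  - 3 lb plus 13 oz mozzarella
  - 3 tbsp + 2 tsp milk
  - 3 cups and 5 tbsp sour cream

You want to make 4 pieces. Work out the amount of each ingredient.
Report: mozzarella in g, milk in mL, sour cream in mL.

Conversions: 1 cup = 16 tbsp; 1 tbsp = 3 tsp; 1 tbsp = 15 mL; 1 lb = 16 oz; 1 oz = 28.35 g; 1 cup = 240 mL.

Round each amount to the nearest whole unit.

Scaling factor: 4/20 = 1/5 = 0.2.
mozzarella: (3 lb + 13 oz = 3.8125 lb) × 1/5 × 16 oz/lb × 28.35 g/oz ≈ 346 g
milk: (3 tbsp + 2 tsp = 11/3 tbsp) × 1/5 × 15 mL/tbsp = 11 mL
sour cream: (3 cup + 5 tbsp = 3.3125 cup) × 1/5 × 240 mL/cup = 159 mL

mozzarella: 346 g; milk: 11 mL; sour cream: 159 mL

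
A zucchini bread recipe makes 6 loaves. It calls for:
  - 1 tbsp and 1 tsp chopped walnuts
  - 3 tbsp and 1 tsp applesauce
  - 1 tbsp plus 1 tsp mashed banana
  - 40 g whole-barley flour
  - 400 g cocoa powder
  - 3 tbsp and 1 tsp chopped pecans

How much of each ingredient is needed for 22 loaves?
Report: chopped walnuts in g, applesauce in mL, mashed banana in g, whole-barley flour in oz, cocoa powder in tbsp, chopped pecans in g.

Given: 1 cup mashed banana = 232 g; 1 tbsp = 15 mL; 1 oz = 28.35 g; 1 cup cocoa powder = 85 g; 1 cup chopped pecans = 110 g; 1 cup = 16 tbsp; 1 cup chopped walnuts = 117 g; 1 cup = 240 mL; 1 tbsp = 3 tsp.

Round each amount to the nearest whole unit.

chopped walnuts: 36 g; applesauce: 183 mL; mashed banana: 71 g; whole-barley flour: 5 oz; cocoa powder: 276 tbsp; chopped pecans: 84 g

Scaling factor: 22/6 = 11/3.
chopped walnuts: (1 tbsp + 1 tsp = 4/3 tbsp) × 11/3 ÷ 16 tbsp/cup × 117 g/cup ≈ 36 g
applesauce: (3 tbsp + 1 tsp = 10/3 tbsp) × 11/3 × 15 mL/tbsp ≈ 183 mL
mashed banana: (1 tbsp + 1 tsp = 4/3 tbsp) × 11/3 ÷ 16 tbsp/cup × 232 g/cup ≈ 71 g
whole-barley flour: 40 g × 11/3 ÷ 28.35 g/oz ≈ 5 oz
cocoa powder: 400 g × 11/3 ÷ 85 g/cup × 16 tbsp/cup ≈ 276 tbsp
chopped pecans: (3 tbsp + 1 tsp = 10/3 tbsp) × 11/3 ÷ 16 tbsp/cup × 110 g/cup ≈ 84 g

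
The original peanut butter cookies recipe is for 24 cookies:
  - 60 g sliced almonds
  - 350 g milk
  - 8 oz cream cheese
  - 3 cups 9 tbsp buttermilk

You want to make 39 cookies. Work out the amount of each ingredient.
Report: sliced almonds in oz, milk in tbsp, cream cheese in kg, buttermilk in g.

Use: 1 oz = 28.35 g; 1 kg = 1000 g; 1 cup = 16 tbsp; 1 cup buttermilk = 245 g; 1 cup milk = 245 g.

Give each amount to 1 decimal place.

sliced almonds: 3.4 oz; milk: 37.1 tbsp; cream cheese: 0.4 kg; buttermilk: 1418.3 g

Scaling factor: 39/24 = 13/8 = 1.625.
sliced almonds: 60 g × 13/8 ÷ 28.35 g/oz ≈ 3.4 oz
milk: 350 g × 13/8 ÷ 245 g/cup × 16 tbsp/cup ≈ 37.1 tbsp
cream cheese: 8 oz × 13/8 × 28.35 g/oz ÷ 1000 g/kg ≈ 0.4 kg
buttermilk: (3 cup + 9 tbsp = 3.5625 cup) × 13/8 × 245 g/cup ≈ 1418.3 g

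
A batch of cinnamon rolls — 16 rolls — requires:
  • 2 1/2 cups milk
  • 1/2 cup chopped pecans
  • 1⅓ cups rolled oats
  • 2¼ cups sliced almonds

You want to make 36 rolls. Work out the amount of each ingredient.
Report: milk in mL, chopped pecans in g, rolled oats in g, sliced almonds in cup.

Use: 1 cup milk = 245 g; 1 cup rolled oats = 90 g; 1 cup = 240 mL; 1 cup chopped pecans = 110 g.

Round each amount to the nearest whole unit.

Scaling factor: 36/16 = 9/4 = 2.25.
milk: 2.5 cup × 9/4 × 240 mL/cup = 1350 mL
chopped pecans: 0.5 cup × 9/4 × 110 g/cup ≈ 124 g
rolled oats: 4/3 cup × 9/4 × 90 g/cup = 270 g
sliced almonds: 2.25 cup × 9/4 ≈ 5 cup

milk: 1350 mL; chopped pecans: 124 g; rolled oats: 270 g; sliced almonds: 5 cup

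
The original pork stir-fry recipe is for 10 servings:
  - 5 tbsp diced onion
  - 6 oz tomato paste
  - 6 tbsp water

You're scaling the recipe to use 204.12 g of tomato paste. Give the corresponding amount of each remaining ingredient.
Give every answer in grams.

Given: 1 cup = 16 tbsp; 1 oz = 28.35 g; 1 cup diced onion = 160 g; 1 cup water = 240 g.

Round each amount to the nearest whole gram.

The original recipe has 170.1 g of tomato paste, so the scaling factor is 204.12 ÷ 170.1 = 6/5 = 1.2.
diced onion: 5 tbsp × 6/5 ÷ 16 tbsp/cup × 160 g/cup = 60 g
water: 6 tbsp × 6/5 ÷ 16 tbsp/cup × 240 g/cup = 108 g

diced onion: 60 g; water: 108 g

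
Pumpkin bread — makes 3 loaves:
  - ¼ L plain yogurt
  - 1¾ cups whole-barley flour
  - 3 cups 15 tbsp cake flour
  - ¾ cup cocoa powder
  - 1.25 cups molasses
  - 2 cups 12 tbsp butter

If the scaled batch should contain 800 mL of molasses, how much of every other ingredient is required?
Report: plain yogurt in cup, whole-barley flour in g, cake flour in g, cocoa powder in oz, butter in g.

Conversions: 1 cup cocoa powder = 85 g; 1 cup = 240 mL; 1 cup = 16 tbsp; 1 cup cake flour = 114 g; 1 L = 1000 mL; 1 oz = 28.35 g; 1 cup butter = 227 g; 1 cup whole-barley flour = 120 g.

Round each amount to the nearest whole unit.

plain yogurt: 3 cup; whole-barley flour: 560 g; cake flour: 1197 g; cocoa powder: 6 oz; butter: 1665 g

The original recipe has 300 mL of molasses, so the scaling factor is 800 ÷ 300 = 8/3.
plain yogurt: 0.25 L × 8/3 × 1000 mL/L ÷ 240 mL/cup ≈ 3 cup
whole-barley flour: 1.75 cup × 8/3 × 120 g/cup = 560 g
cake flour: (3 cup + 15 tbsp = 3.9375 cup) × 8/3 × 114 g/cup = 1197 g
cocoa powder: 0.75 cup × 8/3 × 85 g/cup ÷ 28.35 g/oz ≈ 6 oz
butter: (2 cup + 12 tbsp = 2.75 cup) × 8/3 × 227 g/cup ≈ 1665 g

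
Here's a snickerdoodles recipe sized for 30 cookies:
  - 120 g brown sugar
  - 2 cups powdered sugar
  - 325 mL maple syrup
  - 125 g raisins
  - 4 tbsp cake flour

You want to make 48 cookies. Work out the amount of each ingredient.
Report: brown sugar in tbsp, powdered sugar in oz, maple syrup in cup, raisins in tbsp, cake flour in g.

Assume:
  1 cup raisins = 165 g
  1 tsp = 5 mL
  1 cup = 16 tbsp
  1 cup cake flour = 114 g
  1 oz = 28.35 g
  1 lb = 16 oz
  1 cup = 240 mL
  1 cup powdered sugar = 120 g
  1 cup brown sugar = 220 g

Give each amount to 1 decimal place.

brown sugar: 14.0 tbsp; powdered sugar: 13.5 oz; maple syrup: 2.2 cup; raisins: 19.4 tbsp; cake flour: 45.6 g

Scaling factor: 48/30 = 8/5 = 1.6.
brown sugar: 120 g × 8/5 ÷ 220 g/cup × 16 tbsp/cup ≈ 14.0 tbsp
powdered sugar: 2 cup × 8/5 × 120 g/cup ÷ 28.35 g/oz ≈ 13.5 oz
maple syrup: 325 mL × 8/5 ÷ 240 mL/cup ≈ 2.2 cup
raisins: 125 g × 8/5 ÷ 165 g/cup × 16 tbsp/cup ≈ 19.4 tbsp
cake flour: 4 tbsp × 8/5 ÷ 16 tbsp/cup × 114 g/cup = 45.6 g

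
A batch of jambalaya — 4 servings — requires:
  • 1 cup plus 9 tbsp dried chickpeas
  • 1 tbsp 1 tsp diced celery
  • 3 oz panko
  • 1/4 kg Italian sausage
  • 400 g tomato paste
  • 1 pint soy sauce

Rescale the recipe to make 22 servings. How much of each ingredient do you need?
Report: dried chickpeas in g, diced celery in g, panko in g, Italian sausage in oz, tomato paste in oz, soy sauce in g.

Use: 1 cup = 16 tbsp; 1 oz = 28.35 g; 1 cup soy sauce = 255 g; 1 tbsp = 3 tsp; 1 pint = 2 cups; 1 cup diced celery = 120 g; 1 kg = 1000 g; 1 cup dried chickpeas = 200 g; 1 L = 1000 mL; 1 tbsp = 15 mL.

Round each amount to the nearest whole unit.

Scaling factor: 22/4 = 11/2 = 5.5.
dried chickpeas: (1 cup + 9 tbsp = 1.5625 cup) × 11/2 × 200 g/cup ≈ 1719 g
diced celery: (1 tbsp + 1 tsp = 4/3 tbsp) × 11/2 ÷ 16 tbsp/cup × 120 g/cup = 55 g
panko: 3 oz × 11/2 × 28.35 g/oz ≈ 468 g
Italian sausage: 0.25 kg × 11/2 × 1000 g/kg ÷ 28.35 g/oz ≈ 49 oz
tomato paste: 400 g × 11/2 ÷ 28.35 g/oz ≈ 78 oz
soy sauce: 1 pint × 11/2 × 2 cup/pint × 255 g/cup = 2805 g

dried chickpeas: 1719 g; diced celery: 55 g; panko: 468 g; Italian sausage: 49 oz; tomato paste: 78 oz; soy sauce: 2805 g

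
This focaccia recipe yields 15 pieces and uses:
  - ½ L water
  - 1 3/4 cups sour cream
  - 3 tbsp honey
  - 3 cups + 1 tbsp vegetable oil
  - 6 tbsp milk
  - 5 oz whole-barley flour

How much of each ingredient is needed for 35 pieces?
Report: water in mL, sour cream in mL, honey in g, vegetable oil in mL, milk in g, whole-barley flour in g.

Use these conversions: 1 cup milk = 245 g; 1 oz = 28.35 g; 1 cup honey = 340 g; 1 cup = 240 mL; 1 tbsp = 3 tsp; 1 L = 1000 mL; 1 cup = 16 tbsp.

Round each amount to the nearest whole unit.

water: 1167 mL; sour cream: 980 mL; honey: 149 g; vegetable oil: 1715 mL; milk: 214 g; whole-barley flour: 331 g

Scaling factor: 35/15 = 7/3.
water: 0.5 L × 7/3 × 1000 mL/L ≈ 1167 mL
sour cream: 1.75 cup × 7/3 × 240 mL/cup = 980 mL
honey: 3 tbsp × 7/3 ÷ 16 tbsp/cup × 340 g/cup ≈ 149 g
vegetable oil: (3 cup + 1 tbsp = 3.0625 cup) × 7/3 × 240 mL/cup = 1715 mL
milk: 6 tbsp × 7/3 ÷ 16 tbsp/cup × 245 g/cup ≈ 214 g
whole-barley flour: 5 oz × 7/3 × 28.35 g/oz ≈ 331 g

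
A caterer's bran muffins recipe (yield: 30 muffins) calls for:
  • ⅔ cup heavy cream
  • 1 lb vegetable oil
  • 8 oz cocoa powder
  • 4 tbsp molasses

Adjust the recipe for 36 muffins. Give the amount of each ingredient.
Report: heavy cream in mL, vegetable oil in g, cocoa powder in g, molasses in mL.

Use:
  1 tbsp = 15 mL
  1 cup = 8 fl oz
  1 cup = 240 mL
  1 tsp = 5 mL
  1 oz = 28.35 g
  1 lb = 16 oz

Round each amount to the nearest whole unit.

Scaling factor: 36/30 = 6/5 = 1.2.
heavy cream: 2/3 cup × 6/5 × 240 mL/cup = 192 mL
vegetable oil: 1 lb × 6/5 × 16 oz/lb × 28.35 g/oz ≈ 544 g
cocoa powder: 8 oz × 6/5 × 28.35 g/oz ≈ 272 g
molasses: 4 tbsp × 6/5 × 15 mL/tbsp = 72 mL

heavy cream: 192 mL; vegetable oil: 544 g; cocoa powder: 272 g; molasses: 72 mL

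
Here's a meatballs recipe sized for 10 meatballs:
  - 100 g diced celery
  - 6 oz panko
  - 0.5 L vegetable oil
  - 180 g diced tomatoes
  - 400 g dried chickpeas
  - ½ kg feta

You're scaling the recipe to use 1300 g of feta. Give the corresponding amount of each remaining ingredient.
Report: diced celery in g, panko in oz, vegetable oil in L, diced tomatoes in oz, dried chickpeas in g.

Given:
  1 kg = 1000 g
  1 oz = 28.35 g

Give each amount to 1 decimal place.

The original recipe has 500 g of feta, so the scaling factor is 1300 ÷ 500 = 13/5 = 2.6.
diced celery: 100 g × 13/5 = 260.0 g
panko: 6 oz × 13/5 = 15.6 oz
vegetable oil: 0.5 L × 13/5 = 1.3 L
diced tomatoes: 180 g × 13/5 ÷ 28.35 g/oz ≈ 16.5 oz
dried chickpeas: 400 g × 13/5 = 1040.0 g

diced celery: 260.0 g; panko: 15.6 oz; vegetable oil: 1.3 L; diced tomatoes: 16.5 oz; dried chickpeas: 1040.0 g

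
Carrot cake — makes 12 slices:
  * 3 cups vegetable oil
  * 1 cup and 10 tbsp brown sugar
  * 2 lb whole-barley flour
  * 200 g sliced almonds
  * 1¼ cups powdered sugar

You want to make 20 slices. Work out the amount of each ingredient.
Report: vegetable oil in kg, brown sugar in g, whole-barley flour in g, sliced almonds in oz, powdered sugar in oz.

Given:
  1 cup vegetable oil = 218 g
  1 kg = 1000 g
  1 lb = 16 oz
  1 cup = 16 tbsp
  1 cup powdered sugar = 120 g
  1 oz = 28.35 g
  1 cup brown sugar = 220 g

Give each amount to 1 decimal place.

vegetable oil: 1.1 kg; brown sugar: 595.8 g; whole-barley flour: 1512.0 g; sliced almonds: 11.8 oz; powdered sugar: 8.8 oz

Scaling factor: 20/12 = 5/3.
vegetable oil: 3 cup × 5/3 × 218 g/cup ÷ 1000 g/kg ≈ 1.1 kg
brown sugar: (1 cup + 10 tbsp = 1.625 cup) × 5/3 × 220 g/cup ≈ 595.8 g
whole-barley flour: 2 lb × 5/3 × 16 oz/lb × 28.35 g/oz = 1512.0 g
sliced almonds: 200 g × 5/3 ÷ 28.35 g/oz ≈ 11.8 oz
powdered sugar: 1.25 cup × 5/3 × 120 g/cup ÷ 28.35 g/oz ≈ 8.8 oz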